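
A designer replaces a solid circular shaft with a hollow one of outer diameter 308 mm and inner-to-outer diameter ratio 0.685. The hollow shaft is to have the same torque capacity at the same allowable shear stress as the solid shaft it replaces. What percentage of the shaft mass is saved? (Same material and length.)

Equal τ_max and T ⇒ the solid shaft needs d_s³ = d_o³(1−k⁴), so d_s = 308·(1−0.685⁴)^(1/3) = 283.5 mm.
Area ratio A_h/A_s = d_o²(1−k²)/d_s² = (1−k²)/(1−k⁴)^(2/3) = 0.6265.
Mass saving = 1 − 0.6265 = 37.4 %.

37.4 %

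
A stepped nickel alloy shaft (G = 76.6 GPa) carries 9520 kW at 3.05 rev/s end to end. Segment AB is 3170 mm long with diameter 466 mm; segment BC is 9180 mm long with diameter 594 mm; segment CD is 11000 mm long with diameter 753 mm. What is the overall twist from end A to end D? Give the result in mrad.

ω = 2π·3.05 = 19.16 rad/s, so T = P/ω = 9520×10³ / 19.16 = 496800 N·m.
J_AB = π(0.466)⁴/32 = 4.63×10^-3 m⁴; J_BC = π(0.594)⁴/32 = 0.0122 m⁴; J_CD = π(0.753)⁴/32 = 0.0316 m⁴.
θ = (T/G)·Σ L_i/J_i = (496800/76.6×10⁹)·(3.17/4.63×10^-3 + 9.18/0.0122 + 11.0/0.0316) = 0.01157 rad.

11.6 mrad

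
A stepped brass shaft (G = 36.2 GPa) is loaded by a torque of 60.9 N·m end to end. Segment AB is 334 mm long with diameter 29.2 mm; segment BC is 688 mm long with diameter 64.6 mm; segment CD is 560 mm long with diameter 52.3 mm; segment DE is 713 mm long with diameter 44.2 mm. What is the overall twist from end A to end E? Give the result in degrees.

J_AB = π(0.0292)⁴/32 = 7.14×10^-8 m⁴; J_BC = π(0.0646)⁴/32 = 1.71×10^-6 m⁴; J_CD = π(0.0523)⁴/32 = 7.35×10^-7 m⁴; J_DE = π(0.0442)⁴/32 = 3.75×10^-7 m⁴.
θ = (T/G)·Σ L_i/J_i = (60.90/36.2×10⁹)·(0.334/7.14×10^-8 + 0.688/1.71×10^-6 + 0.560/7.35×10^-7 + 0.713/3.75×10^-7) = 0.01303 rad.

0.747°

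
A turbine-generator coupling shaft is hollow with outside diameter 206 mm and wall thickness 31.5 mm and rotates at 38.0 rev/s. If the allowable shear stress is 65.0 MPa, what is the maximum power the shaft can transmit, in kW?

J = π(d_o⁴ − d_i⁴)/32 = π(0.206⁴ − 0.143⁴)/32 = 1.357×10^-4 m⁴.
T_max = τ_allow·J/r = 6.50×10^7 × 1.357×10^-4 / 0.103 = 85660 N·m.
ω = 2π·38.0 = 238.8 rad/s, so P_max = T_max·ω = 2.045×10^7 W.

20500 kW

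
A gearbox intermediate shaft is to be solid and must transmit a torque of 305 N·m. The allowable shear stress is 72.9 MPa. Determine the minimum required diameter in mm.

27.7 mm

For a solid shaft τ_max = 16T/(πd³), so d = (16T/(π τ_allow))^(1/3) = (16·305.0/(π·7.29×10^7))^(1/3) = 0.02772 m.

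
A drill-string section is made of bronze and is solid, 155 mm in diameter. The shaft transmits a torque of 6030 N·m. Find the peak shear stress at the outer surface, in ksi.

1.20 ksi

J = πd⁴/32 = π(0.155)⁴/32 = 5.667×10^-5 m⁴.
τ_max = T·r/J = 6030 × 0.0775 / 5.667×10^-5 = 8.247×10^6 Pa.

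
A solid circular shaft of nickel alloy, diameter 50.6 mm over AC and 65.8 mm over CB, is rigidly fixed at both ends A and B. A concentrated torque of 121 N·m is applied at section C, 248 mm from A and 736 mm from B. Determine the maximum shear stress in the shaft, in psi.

351 psi

Compatibility: T_A·a/J_AC = T_B·b/J_CB with T_A + T_B = T₀.
J_AC = 6.44×10^-7 m⁴, J_CB = 1.84×10^-6 m⁴, so T_A = T₀·(J_AC/a)/((J_AC/a)+(J_CB/b)) = 61.62 N·m, T_B = 59.38 N·m.
τ in each portion: τ_AC = 2.42×10^6 Pa, τ_CB = 1.06×10^6 Pa; maximum is in AC.
τ_max = T_AC·r/J = 61.62·0.0253/6.44×10^-7 = 2.422×10^6 Pa.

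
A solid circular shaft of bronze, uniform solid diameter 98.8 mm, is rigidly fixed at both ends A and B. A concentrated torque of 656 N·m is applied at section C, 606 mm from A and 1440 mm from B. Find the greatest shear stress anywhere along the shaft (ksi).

With uniform GJ and both ends fixed, compatibility θ_AC = θ_CB gives T_A·a = T_B·b, together with T_A + T_B = T₀.
T_A = T₀·b/(a+b) = 656.0·1440/2046 = 461.7 N·m; T_B = 194.3 N·m.
τ in each portion: τ_AC = 2.44×10^6 Pa, τ_CB = 1.03×10^6 Pa; maximum is in AC.
τ_max = T_AC·r/J = 461.7·0.0494/9.35×10^-6 = 2.438×10^6 Pa.

0.354 ksi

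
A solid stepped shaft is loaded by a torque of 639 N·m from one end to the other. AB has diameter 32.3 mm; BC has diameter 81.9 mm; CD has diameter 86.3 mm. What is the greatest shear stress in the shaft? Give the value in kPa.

Under the same torque, τ_max = 16T/(πd³) is largest where d is smallest — segment AB (d = 32.3 mm).
τ_max = 16·639.0/(π·(0.0323)³) = 9.657×10^7 Pa.

96600 kPa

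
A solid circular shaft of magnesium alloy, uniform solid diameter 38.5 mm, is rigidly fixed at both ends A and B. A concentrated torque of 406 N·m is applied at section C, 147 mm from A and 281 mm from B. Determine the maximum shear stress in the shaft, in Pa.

2.38e7 Pa

With uniform GJ and both ends fixed, compatibility θ_AC = θ_CB gives T_A·a = T_B·b, together with T_A + T_B = T₀.
T_A = T₀·b/(a+b) = 406.0·281/428.0 = 266.6 N·m; T_B = 139.4 N·m.
τ in each portion: τ_AC = 2.38×10^7 Pa, τ_CB = 1.24×10^7 Pa; maximum is in AC.
τ_max = T_AC·r/J = 266.6·0.0192/2.16×10^-7 = 2.379×10^7 Pa.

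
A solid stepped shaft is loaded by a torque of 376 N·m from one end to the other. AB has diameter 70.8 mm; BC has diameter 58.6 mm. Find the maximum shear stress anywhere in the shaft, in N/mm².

9.52 N/mm²

Under the same torque, τ_max = 16T/(πd³) is largest where d is smallest — segment BC (d = 58.6 mm).
τ_max = 16·376.0/(π·(0.0586)³) = 9.516×10^6 Pa.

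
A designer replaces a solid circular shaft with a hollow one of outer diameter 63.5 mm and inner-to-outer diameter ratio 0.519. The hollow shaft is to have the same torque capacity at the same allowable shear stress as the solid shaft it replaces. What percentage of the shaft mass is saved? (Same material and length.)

23.2 %

Equal τ_max and T ⇒ the solid shaft needs d_s³ = d_o³(1−k⁴), so d_s = 63.5·(1−0.519⁴)^(1/3) = 61.93 mm.
Area ratio A_h/A_s = d_o²(1−k²)/d_s² = (1−k²)/(1−k⁴)^(2/3) = 0.7683.
Mass saving = 1 − 0.7683 = 23.2 %.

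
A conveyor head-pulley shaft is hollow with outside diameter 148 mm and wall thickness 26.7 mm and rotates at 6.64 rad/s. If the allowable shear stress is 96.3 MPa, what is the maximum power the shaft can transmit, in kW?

339 kW

J = π(d_o⁴ − d_i⁴)/32 = π(0.148⁴ − 0.0946⁴)/32 = 3.924×10^-5 m⁴.
T_max = τ_allow·J/r = 9.63×10^7 × 3.924×10^-5 / 0.0740 = 51070 N·m.
ω = 6.64 rad/s, so P_max = T_max·ω = 3.391×10^5 W.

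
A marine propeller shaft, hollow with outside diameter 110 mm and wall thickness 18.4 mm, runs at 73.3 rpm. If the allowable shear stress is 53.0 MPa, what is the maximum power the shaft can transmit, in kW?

85.5 kW

J = π(d_o⁴ − d_i⁴)/32 = π(0.110⁴ − 0.0732⁴)/32 = 1.156×10^-5 m⁴.
T_max = τ_allow·J/r = 5.30×10^7 × 1.156×10^-5 / 0.0550 = 11130 N·m.
ω = 2π·73.3/60 = 7.676 rad/s, so P_max = T_max·ω = 8.547×10^4 W.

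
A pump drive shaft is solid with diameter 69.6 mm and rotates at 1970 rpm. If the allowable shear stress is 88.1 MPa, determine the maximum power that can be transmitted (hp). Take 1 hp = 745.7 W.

J = πd⁴/32 = π(0.0696)⁴/32 = 2.304×10^-6 m⁴.
T_max = τ_allow·J/r = 8.81×10^7 × 2.304×10^-6 / 0.0348 = 5832 N·m.
ω = 2π·1970/60 = 206.3 rad/s, so P_max = T_max·ω = 1.203×10^6 W.

1610 hp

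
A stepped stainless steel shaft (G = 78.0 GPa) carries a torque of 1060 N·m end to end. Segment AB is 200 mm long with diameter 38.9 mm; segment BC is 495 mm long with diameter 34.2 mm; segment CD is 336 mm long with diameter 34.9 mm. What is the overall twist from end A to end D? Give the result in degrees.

5.36°

J_AB = π(0.0389)⁴/32 = 2.25×10^-7 m⁴; J_BC = π(0.0342)⁴/32 = 1.34×10^-7 m⁴; J_CD = π(0.0349)⁴/32 = 1.46×10^-7 m⁴.
θ = (T/G)·Σ L_i/J_i = (1060/78.0×10⁹)·(0.200/2.25×10^-7 + 0.495/1.34×10^-7 + 0.336/1.46×10^-7) = 0.09353 rad.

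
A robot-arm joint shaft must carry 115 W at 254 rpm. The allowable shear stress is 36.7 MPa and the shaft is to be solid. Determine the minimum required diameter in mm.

ω = 2π·254/60 = 26.60 rad/s, so T = P/ω = 115 / 26.60 = 4.324 N·m.
For a solid shaft τ_max = 16T/(πd³), so d = (16T/(π τ_allow))^(1/3) = (16·4.324/(π·3.67×10^7))^(1/3) = 0.008434 m.

8.43 mm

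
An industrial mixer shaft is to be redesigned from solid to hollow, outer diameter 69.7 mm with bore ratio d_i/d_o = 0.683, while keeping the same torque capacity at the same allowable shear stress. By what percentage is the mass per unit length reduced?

37.2 %

Equal τ_max and T ⇒ the solid shaft needs d_s³ = d_o³(1−k⁴), so d_s = 69.7·(1−0.683⁴)^(1/3) = 64.23 mm.
Area ratio A_h/A_s = d_o²(1−k²)/d_s² = (1−k²)/(1−k⁴)^(2/3) = 0.6283.
Mass saving = 1 − 0.6283 = 37.2 %.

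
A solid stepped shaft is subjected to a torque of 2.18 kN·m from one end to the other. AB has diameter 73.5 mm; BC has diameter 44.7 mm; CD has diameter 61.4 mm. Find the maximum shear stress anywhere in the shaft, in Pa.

Under the same torque, τ_max = 16T/(πd³) is largest where d is smallest — segment BC (d = 44.7 mm).
τ_max = 16·2180/(π·(0.0447)³) = 1.243×10^8 Pa.

1.24e8 Pa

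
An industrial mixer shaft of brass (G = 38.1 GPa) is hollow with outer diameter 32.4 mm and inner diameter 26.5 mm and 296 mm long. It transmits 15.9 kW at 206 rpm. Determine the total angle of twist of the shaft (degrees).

ω = 2π·206/60 = 21.57 rad/s, so T = P/ω = 15.9×10³ / 21.57 = 737.1 N·m.
J = π(d_o⁴ − d_i⁴)/32 = π(0.0324⁴ − 0.0265⁴)/32 = 5.977×10^-8 m⁴.
θ = T·L/(G·J) = 737.1 × 0.296 / (38.1×10⁹ × 5.977×10^-8) = 0.09580 rad.

5.49°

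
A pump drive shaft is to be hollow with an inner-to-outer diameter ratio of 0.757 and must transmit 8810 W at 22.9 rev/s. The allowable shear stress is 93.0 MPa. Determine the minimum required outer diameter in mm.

ω = 2π·22.9 = 143.9 rad/s, so T = P/ω = 8810 / 143.9 = 61.23 N·m.
For a hollow shaft with d_i/d_o = 0.757: τ_max = 16T/(π d_o³ (1−k⁴)), so d_o = [16T/(π τ_allow (1−k⁴))]^(1/3) = [16·61.23/(π·9.30×10^7·0.6716)]^(1/3) = 0.01709 m.

17.1 mm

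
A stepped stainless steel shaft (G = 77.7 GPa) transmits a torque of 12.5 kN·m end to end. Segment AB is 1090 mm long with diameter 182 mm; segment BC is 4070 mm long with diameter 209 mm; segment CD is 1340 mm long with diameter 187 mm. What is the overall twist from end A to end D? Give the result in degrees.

J_AB = π(0.182)⁴/32 = 1.08×10^-4 m⁴; J_BC = π(0.209)⁴/32 = 1.87×10^-4 m⁴; J_CD = π(0.187)⁴/32 = 1.20×10^-4 m⁴.
θ = (T/G)·Σ L_i/J_i = (12500/77.7×10⁹)·(1.09/1.08×10^-4 + 4.07/1.87×10^-4 + 1.34/1.20×10^-4) = 6.919×10^-3 rad.

0.396°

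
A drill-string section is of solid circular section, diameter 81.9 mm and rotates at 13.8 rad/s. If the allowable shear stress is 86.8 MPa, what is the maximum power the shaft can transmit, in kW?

J = πd⁴/32 = π(0.0819)⁴/32 = 4.417×10^-6 m⁴.
T_max = τ_allow·J/r = 8.68×10^7 × 4.417×10^-6 / 0.0410 = 9363 N·m.
ω = 13.8 rad/s, so P_max = T_max·ω = 1.292×10^5 W.

129 kW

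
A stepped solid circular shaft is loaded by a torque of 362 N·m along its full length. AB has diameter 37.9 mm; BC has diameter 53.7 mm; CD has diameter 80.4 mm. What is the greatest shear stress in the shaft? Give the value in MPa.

Under the same torque, τ_max = 16T/(πd³) is largest where d is smallest — segment AB (d = 37.9 mm).
τ_max = 16·362.0/(π·(0.0379)³) = 3.387×10^7 Pa.

33.9 MPa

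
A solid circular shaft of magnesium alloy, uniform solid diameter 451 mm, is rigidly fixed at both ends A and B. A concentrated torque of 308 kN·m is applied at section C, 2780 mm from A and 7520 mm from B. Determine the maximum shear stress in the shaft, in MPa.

With uniform GJ and both ends fixed, compatibility θ_AC = θ_CB gives T_A·a = T_B·b, together with T_A + T_B = T₀.
T_A = T₀·b/(a+b) = 308000·7520/10300 = 224900 N·m; T_B = 83130 N·m.
τ in each portion: τ_AC = 1.25×10^7 Pa, τ_CB = 4.62×10^6 Pa; maximum is in AC.
τ_max = T_AC·r/J = 224900·0.226/4.06×10^-3 = 1.248×10^7 Pa.

12.5 MPa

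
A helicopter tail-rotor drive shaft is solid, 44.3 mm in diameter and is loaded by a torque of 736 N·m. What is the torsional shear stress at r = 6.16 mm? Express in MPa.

12.0 MPa

J = πd⁴/32 = π(0.0443)⁴/32 = 3.781×10^-7 m⁴.
Shear stress varies linearly with radius: τ = T·r/J = 736.0 × 0.00616 / 3.781×10^-7 = 1.199×10^7 Pa.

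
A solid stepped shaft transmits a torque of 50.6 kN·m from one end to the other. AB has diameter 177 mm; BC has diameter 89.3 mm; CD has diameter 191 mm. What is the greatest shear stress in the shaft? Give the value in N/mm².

Under the same torque, τ_max = 16T/(πd³) is largest where d is smallest — segment BC (d = 89.3 mm).
τ_max = 16·50600/(π·(0.0893)³) = 3.619×10^8 Pa.

362 N/mm²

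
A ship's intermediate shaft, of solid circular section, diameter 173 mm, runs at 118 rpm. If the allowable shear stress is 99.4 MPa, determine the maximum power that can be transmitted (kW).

J = πd⁴/32 = π(0.173)⁴/32 = 8.794×10^-5 m⁴.
T_max = τ_allow·J/r = 9.94×10^7 × 8.794×10^-5 / 0.0865 = 101100 N·m.
ω = 2π·118/60 = 12.36 rad/s, so P_max = T_max·ω = 1.249×10^6 W.

1250 kW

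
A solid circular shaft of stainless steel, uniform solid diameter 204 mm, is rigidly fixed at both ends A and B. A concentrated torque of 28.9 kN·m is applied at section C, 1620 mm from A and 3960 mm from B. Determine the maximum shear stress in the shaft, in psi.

With uniform GJ and both ends fixed, compatibility θ_AC = θ_CB gives T_A·a = T_B·b, together with T_A + T_B = T₀.
T_A = T₀·b/(a+b) = 28900·3960/5580 = 20510 N·m; T_B = 8390 N·m.
τ in each portion: τ_AC = 1.23×10^7 Pa, τ_CB = 5.03×10^6 Pa; maximum is in AC.
τ_max = T_AC·r/J = 20510·0.102/1.70×10^-4 = 1.230×10^7 Pa.

1780 psi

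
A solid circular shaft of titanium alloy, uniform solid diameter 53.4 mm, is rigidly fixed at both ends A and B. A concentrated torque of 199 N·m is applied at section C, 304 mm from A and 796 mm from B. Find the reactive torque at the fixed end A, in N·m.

144 N·m

With uniform GJ and both ends fixed, compatibility θ_AC = θ_CB gives T_A·a = T_B·b, together with T_A + T_B = T₀.
T_A = T₀·b/(a+b) = 199.0·796/1100 = 144.0 N·m; T_B = 55.00 N·m.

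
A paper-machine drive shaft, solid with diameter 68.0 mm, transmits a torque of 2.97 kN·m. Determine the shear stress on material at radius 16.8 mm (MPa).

23.8 MPa

J = πd⁴/32 = π(0.0680)⁴/32 = 2.099×10^-6 m⁴.
Shear stress varies linearly with radius: τ = T·r/J = 2970 × 0.0168 / 2.099×10^-6 = 2.377×10^7 Pa.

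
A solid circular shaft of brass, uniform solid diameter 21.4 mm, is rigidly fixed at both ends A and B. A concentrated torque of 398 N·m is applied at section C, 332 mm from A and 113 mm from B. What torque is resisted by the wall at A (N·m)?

With uniform GJ and both ends fixed, compatibility θ_AC = θ_CB gives T_A·a = T_B·b, together with T_A + T_B = T₀.
T_A = T₀·b/(a+b) = 398.0·113/445.0 = 101.1 N·m; T_B = 296.9 N·m.

101 N·m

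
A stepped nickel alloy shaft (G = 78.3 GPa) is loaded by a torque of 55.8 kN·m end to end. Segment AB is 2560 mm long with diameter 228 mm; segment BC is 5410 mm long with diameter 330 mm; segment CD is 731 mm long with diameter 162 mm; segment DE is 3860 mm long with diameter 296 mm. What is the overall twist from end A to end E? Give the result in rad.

0.0215 rad

J_AB = π(0.228)⁴/32 = 2.65×10^-4 m⁴; J_BC = π(0.330)⁴/32 = 1.16×10^-3 m⁴; J_CD = π(0.162)⁴/32 = 6.76×10^-5 m⁴; J_DE = π(0.296)⁴/32 = 7.54×10^-4 m⁴.
θ = (T/G)·Σ L_i/J_i = (55800/78.3×10⁹)·(2.56/2.65×10^-4 + 5.41/1.16×10^-3 + 0.731/6.76×10^-5 + 3.86/7.54×10^-4) = 0.02154 rad.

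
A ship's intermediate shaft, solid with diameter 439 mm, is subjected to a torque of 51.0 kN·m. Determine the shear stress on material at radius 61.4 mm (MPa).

0.859 MPa

J = πd⁴/32 = π(0.439)⁴/32 = 3.646×10^-3 m⁴.
Shear stress varies linearly with radius: τ = T·r/J = 51000 × 0.0614 / 3.646×10^-3 = 8.588×10^5 Pa.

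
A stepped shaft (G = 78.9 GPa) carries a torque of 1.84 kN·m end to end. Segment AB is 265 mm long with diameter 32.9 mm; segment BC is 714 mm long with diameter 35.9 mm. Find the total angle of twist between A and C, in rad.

0.156 rad

J_AB = π(0.0329)⁴/32 = 1.15×10^-7 m⁴; J_BC = π(0.0359)⁴/32 = 1.63×10^-7 m⁴.
θ = (T/G)·Σ L_i/J_i = (1840/78.9×10⁹)·(0.265/1.15×10^-7 + 0.714/1.63×10^-7) = 0.1558 rad.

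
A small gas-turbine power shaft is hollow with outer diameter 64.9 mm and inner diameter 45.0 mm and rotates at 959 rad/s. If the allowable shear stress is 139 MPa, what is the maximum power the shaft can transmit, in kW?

5500 kW

J = π(d_o⁴ − d_i⁴)/32 = π(0.0649⁴ − 0.0450⁴)/32 = 1.339×10^-6 m⁴.
T_max = τ_allow·J/r = 1.39×10^8 × 1.339×10^-6 / 0.0324 = 5736 N·m.
ω = 959 rad/s, so P_max = T_max·ω = 5.501×10^6 W.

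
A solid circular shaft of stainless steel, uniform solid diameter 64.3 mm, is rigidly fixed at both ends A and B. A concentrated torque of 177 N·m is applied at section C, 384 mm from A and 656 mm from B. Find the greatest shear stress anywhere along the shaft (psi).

310 psi

With uniform GJ and both ends fixed, compatibility θ_AC = θ_CB gives T_A·a = T_B·b, together with T_A + T_B = T₀.
T_A = T₀·b/(a+b) = 177.0·656/1040 = 111.6 N·m; T_B = 65.35 N·m.
τ in each portion: τ_AC = 2.14×10^6 Pa, τ_CB = 1.25×10^6 Pa; maximum is in AC.
τ_max = T_AC·r/J = 111.6·0.0321/1.68×10^-6 = 2.139×10^6 Pa.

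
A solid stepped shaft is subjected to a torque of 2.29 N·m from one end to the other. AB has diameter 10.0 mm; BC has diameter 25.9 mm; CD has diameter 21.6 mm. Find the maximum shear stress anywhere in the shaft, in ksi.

1.69 ksi

Under the same torque, τ_max = 16T/(πd³) is largest where d is smallest — segment AB (d = 10.0 mm).
τ_max = 16·2.290/(π·(0.0100)³) = 1.166×10^7 Pa.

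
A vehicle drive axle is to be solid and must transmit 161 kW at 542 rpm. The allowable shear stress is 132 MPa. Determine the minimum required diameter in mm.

ω = 2π·542/60 = 56.76 rad/s, so T = P/ω = 161×10³ / 56.76 = 2837 N·m.
For a solid shaft τ_max = 16T/(πd³), so d = (16T/(π τ_allow))^(1/3) = (16·2837/(π·1.32×10^8))^(1/3) = 0.04783 m.

47.8 mm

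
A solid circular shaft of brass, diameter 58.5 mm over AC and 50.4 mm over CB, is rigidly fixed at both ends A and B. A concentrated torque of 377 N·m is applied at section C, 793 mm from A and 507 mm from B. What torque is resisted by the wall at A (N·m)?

Compatibility: T_A·a/J_AC = T_B·b/J_CB with T_A + T_B = T₀.
J_AC = 1.15×10^-6 m⁴, J_CB = 6.33×10^-7 m⁴, so T_A = T₀·(J_AC/a)/((J_AC/a)+(J_CB/b)) = 202.5 N·m, T_B = 174.5 N·m.

203 N·m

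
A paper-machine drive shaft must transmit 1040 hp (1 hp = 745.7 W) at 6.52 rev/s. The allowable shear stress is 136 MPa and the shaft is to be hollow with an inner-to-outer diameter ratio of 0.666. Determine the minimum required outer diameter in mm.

95.9 mm

ω = 2π·6.52 = 40.97 rad/s, so T = P/ω = 1040×745.7 / 40.97 = 18930 N·m.
For a hollow shaft with d_i/d_o = 0.666: τ_max = 16T/(π d_o³ (1−k⁴)), so d_o = [16T/(π τ_allow (1−k⁴))]^(1/3) = [16·18930/(π·1.36×10^8·0.8033)]^(1/3) = 0.09592 m.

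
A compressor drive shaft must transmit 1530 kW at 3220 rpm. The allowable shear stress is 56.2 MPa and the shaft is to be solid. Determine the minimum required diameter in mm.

74.4 mm

ω = 2π·3220/60 = 337.2 rad/s, so T = P/ω = 1530×10³ / 337.2 = 4537 N·m.
For a solid shaft τ_max = 16T/(πd³), so d = (16T/(π τ_allow))^(1/3) = (16·4537/(π·5.62×10^7))^(1/3) = 0.07436 m.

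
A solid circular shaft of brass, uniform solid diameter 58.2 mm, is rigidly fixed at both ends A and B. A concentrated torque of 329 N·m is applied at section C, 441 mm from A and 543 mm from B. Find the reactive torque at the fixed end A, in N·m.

With uniform GJ and both ends fixed, compatibility θ_AC = θ_CB gives T_A·a = T_B·b, together with T_A + T_B = T₀.
T_A = T₀·b/(a+b) = 329.0·543/984.0 = 181.6 N·m; T_B = 147.4 N·m.

182 N·m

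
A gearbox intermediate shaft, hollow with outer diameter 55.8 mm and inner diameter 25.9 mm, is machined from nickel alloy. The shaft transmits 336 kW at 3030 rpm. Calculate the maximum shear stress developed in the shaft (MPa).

ω = 2π·3030/60 = 317.3 rad/s, so T = P/ω = 336×10³ / 317.3 = 1059 N·m.
J = π(d_o⁴ − d_i⁴)/32 = π(0.0558⁴ − 0.0259⁴)/32 = 9.076×10^-7 m⁴.
τ_max = T·r/J = 1059 × 0.0279 / 9.076×10^-7 = 3.255×10^7 Pa.

32.6 MPa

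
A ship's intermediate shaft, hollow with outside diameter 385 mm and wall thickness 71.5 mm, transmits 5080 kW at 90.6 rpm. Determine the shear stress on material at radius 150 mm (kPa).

ω = 2π·90.6/60 = 9.488 rad/s, so T = P/ω = 5080×10³ / 9.488 = 535400 N·m.
J = π(d_o⁴ − d_i⁴)/32 = π(0.385⁴ − 0.242⁴)/32 = 1.820×10^-3 m⁴.
Shear stress varies linearly with radius: τ = T·r/J = 535400 × 0.150 / 1.820×10^-3 = 4.412×10^7 Pa.

44100 kPa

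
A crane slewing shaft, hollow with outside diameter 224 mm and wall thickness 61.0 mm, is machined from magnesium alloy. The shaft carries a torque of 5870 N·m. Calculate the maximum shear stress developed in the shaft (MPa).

2.78 MPa

J = π(d_o⁴ − d_i⁴)/32 = π(0.224⁴ − 0.102⁴)/32 = 2.365×10^-4 m⁴.
τ_max = T·r/J = 5870 × 0.112 / 2.365×10^-4 = 2.779×10^6 Pa.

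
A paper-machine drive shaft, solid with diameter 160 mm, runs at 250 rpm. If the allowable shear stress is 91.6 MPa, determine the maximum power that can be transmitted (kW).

1930 kW

J = πd⁴/32 = π(0.160)⁴/32 = 6.434×10^-5 m⁴.
T_max = τ_allow·J/r = 9.16×10^7 × 6.434×10^-5 / 0.0800 = 73670 N·m.
ω = 2π·250/60 = 26.18 rad/s, so P_max = T_max·ω = 1.929×10^6 W.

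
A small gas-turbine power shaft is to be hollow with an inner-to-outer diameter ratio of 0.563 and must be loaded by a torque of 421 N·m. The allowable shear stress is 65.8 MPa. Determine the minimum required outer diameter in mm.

33.1 mm

For a hollow shaft with d_i/d_o = 0.563: τ_max = 16T/(π d_o³ (1−k⁴)), so d_o = [16T/(π τ_allow (1−k⁴))]^(1/3) = [16·421.0/(π·6.58×10^7·0.8995)]^(1/3) = 0.03309 m.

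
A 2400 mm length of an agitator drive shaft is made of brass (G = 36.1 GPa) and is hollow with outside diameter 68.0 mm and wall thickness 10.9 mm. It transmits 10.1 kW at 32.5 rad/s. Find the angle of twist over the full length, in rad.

0.0125 rad

ω = 32.5 rad/s, so T = P/ω = 10.1×10³ / 32.50 = 310.8 N·m.
J = π(d_o⁴ − d_i⁴)/32 = π(0.0680⁴ − 0.0462⁴)/32 = 1.652×10^-6 m⁴.
θ = T·L/(G·J) = 310.8 × 2.40 / (36.1×10⁹ × 1.652×10^-6) = 0.01251 rad.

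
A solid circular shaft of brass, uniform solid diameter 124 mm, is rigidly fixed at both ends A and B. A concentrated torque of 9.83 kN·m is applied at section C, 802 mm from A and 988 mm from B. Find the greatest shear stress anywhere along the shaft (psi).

With uniform GJ and both ends fixed, compatibility θ_AC = θ_CB gives T_A·a = T_B·b, together with T_A + T_B = T₀.
T_A = T₀·b/(a+b) = 9830·988/1790 = 5426 N·m; T_B = 4404 N·m.
τ in each portion: τ_AC = 1.45×10^7 Pa, τ_CB = 1.18×10^7 Pa; maximum is in AC.
τ_max = T_AC·r/J = 5426·0.0620/2.32×10^-5 = 1.449×10^7 Pa.

2100 psi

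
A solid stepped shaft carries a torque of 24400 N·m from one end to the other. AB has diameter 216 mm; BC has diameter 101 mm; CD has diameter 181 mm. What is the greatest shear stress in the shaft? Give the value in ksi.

Under the same torque, τ_max = 16T/(πd³) is largest where d is smallest — segment BC (d = 101 mm).
τ_max = 16·24400/(π·(0.101)³) = 1.206×10^8 Pa.

17.5 ksi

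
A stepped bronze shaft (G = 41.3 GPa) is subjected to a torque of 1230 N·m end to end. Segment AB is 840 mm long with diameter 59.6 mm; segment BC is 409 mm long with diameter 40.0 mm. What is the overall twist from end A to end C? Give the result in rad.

J_AB = π(0.0596)⁴/32 = 1.24×10^-6 m⁴; J_BC = π(0.0400)⁴/32 = 2.51×10^-7 m⁴.
θ = (T/G)·Σ L_i/J_i = (1230/41.3×10⁹)·(0.840/1.24×10^-6 + 0.409/2.51×10^-7) = 0.06866 rad.

0.0687 rad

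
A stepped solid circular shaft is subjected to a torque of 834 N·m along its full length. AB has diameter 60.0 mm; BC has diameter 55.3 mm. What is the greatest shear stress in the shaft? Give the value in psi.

Under the same torque, τ_max = 16T/(πd³) is largest where d is smallest — segment BC (d = 55.3 mm).
τ_max = 16·834.0/(π·(0.0553)³) = 2.512×10^7 Pa.

3640 psi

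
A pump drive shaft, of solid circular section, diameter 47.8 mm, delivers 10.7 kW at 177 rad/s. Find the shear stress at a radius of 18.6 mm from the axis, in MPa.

2.19 MPa

ω = 177 rad/s, so T = P/ω = 10.7×10³ / 177.0 = 60.45 N·m.
J = πd⁴/32 = π(0.0478)⁴/32 = 5.125×10^-7 m⁴.
Shear stress varies linearly with radius: τ = T·r/J = 60.45 × 0.0186 / 5.125×10^-7 = 2.194×10^6 Pa.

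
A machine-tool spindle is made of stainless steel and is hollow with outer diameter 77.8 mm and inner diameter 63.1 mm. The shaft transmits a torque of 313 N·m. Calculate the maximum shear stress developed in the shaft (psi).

865 psi

J = π(d_o⁴ − d_i⁴)/32 = π(0.0778⁴ − 0.0631⁴)/32 = 2.040×10^-6 m⁴.
τ_max = T·r/J = 313.0 × 0.0389 / 2.040×10^-6 = 5.967×10^6 Pa.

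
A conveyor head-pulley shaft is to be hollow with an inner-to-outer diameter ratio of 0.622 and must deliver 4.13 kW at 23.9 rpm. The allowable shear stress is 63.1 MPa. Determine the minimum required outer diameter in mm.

53.9 mm

ω = 2π·23.9/60 = 2.503 rad/s, so T = P/ω = 4.13×10³ / 2.503 = 1650 N·m.
For a hollow shaft with d_i/d_o = 0.622: τ_max = 16T/(π d_o³ (1−k⁴)), so d_o = [16T/(π τ_allow (1−k⁴))]^(1/3) = [16·1650/(π·6.31×10^7·0.8503)]^(1/3) = 0.05390 m.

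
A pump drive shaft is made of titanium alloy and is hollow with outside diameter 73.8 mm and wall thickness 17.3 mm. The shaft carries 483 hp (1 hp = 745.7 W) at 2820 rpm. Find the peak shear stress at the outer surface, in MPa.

16.8 MPa

ω = 2π·2820/60 = 295.3 rad/s, so T = P/ω = 483×745.7 / 295.3 = 1220 N·m.
J = π(d_o⁴ − d_i⁴)/32 = π(0.0738⁴ − 0.0392⁴)/32 = 2.680×10^-6 m⁴.
τ_max = T·r/J = 1220 × 0.0369 / 2.680×10^-6 = 1.679×10^7 Pa.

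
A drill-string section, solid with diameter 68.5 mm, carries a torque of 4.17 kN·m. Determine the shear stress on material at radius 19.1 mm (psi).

J = πd⁴/32 = π(0.0685)⁴/32 = 2.162×10^-6 m⁴.
Shear stress varies linearly with radius: τ = T·r/J = 4170 × 0.0191 / 2.162×10^-6 = 3.685×10^7 Pa.

5340 psi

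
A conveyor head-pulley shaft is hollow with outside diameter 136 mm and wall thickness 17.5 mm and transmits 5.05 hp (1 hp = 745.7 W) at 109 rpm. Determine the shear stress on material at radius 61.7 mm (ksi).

0.126 ksi

ω = 2π·109/60 = 11.41 rad/s, so T = P/ω = 5.05×745.7 / 11.41 = 329.9 N·m.
J = π(d_o⁴ − d_i⁴)/32 = π(0.136⁴ − 0.101⁴)/32 = 2.337×10^-5 m⁴.
Shear stress varies linearly with radius: τ = T·r/J = 329.9 × 0.0617 / 2.337×10^-5 = 8.710×10^5 Pa.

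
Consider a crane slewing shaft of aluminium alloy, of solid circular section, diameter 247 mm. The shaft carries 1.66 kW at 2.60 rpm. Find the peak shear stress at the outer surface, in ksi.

ω = 2π·2.60/60 = 0.2723 rad/s, so T = P/ω = 1.66×10³ / 0.2723 = 6097 N·m.
J = πd⁴/32 = π(0.247)⁴/32 = 3.654×10^-4 m⁴.
τ_max = T·r/J = 6097 × 0.123 / 3.654×10^-4 = 2.061×10^6 Pa.

0.299 ksi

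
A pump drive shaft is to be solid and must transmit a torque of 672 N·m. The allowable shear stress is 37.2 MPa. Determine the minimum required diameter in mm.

45.1 mm

For a solid shaft τ_max = 16T/(πd³), so d = (16T/(π τ_allow))^(1/3) = (16·672.0/(π·3.72×10^7))^(1/3) = 0.04514 m.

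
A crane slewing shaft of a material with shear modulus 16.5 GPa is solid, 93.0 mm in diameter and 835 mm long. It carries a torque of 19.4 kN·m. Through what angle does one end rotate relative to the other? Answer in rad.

J = πd⁴/32 = π(0.0930)⁴/32 = 7.344×10^-6 m⁴.
θ = T·L/(G·J) = 19400 × 0.835 / (16.5×10⁹ × 7.344×10^-6) = 0.1337 rad.

0.134 rad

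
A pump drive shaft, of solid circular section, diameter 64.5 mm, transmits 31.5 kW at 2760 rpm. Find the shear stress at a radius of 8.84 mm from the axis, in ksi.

ω = 2π·2760/60 = 289.0 rad/s, so T = P/ω = 31.5×10³ / 289.0 = 109.0 N·m.
J = πd⁴/32 = π(0.0645)⁴/32 = 1.699×10^-6 m⁴.
Shear stress varies linearly with radius: τ = T·r/J = 109.0 × 0.00884 / 1.699×10^-6 = 5.670×10^5 Pa.

0.0822 ksi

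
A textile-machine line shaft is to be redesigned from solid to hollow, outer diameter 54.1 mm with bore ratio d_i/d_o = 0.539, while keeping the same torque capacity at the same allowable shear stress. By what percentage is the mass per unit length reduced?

24.8 %

Equal τ_max and T ⇒ the solid shaft needs d_s³ = d_o³(1−k⁴), so d_s = 54.1·(1−0.539⁴)^(1/3) = 52.53 mm.
Area ratio A_h/A_s = d_o²(1−k²)/d_s² = (1−k²)/(1−k⁴)^(2/3) = 0.7524.
Mass saving = 1 − 0.7524 = 24.8 %.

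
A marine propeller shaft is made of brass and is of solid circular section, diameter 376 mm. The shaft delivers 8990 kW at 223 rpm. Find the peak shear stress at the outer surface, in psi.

5350 psi

ω = 2π·223/60 = 23.35 rad/s, so T = P/ω = 8990×10³ / 23.35 = 385000 N·m.
J = πd⁴/32 = π(0.376)⁴/32 = 1.962×10^-3 m⁴.
τ_max = T·r/J = 385000 × 0.188 / 1.962×10^-3 = 3.688×10^7 Pa.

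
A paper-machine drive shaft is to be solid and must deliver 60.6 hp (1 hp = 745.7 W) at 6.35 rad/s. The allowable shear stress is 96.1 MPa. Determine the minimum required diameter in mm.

72.2 mm

ω = 6.35 rad/s, so T = P/ω = 60.6×745.7 / 6.350 = 7116 N·m.
For a solid shaft τ_max = 16T/(πd³), so d = (16T/(π τ_allow))^(1/3) = (16·7116/(π·9.61×10^7))^(1/3) = 0.07225 m.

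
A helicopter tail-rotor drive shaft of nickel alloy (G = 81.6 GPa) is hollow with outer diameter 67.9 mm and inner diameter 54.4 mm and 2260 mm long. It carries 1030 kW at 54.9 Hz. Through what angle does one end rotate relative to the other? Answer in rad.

ω = 2π·54.9 = 344.9 rad/s, so T = P/ω = 1030×10³ / 344.9 = 2986 N·m.
J = π(d_o⁴ − d_i⁴)/32 = π(0.0679⁴ − 0.0544⁴)/32 = 1.227×10^-6 m⁴.
θ = T·L/(G·J) = 2986 × 2.26 / (81.6×10⁹ × 1.227×10^-6) = 0.06740 rad.

0.0674 rad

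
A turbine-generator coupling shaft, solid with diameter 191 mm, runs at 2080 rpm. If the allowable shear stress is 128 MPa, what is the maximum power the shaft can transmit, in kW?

J = πd⁴/32 = π(0.191)⁴/32 = 1.307×10^-4 m⁴.
T_max = τ_allow·J/r = 1.28×10^8 × 1.307×10^-4 / 0.0955 = 175100 N·m.
ω = 2π·2080/60 = 217.8 rad/s, so P_max = T_max·ω = 3.814×10^7 W.

38100 kW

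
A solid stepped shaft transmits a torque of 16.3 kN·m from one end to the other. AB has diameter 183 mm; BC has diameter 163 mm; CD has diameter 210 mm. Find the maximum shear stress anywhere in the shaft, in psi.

2780 psi

Under the same torque, τ_max = 16T/(πd³) is largest where d is smallest — segment BC (d = 163 mm).
τ_max = 16·16300/(π·(0.163)³) = 1.917×10^7 Pa.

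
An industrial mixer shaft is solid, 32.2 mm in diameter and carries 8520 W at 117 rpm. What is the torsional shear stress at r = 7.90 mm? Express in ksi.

ω = 2π·117/60 = 12.25 rad/s, so T = P/ω = 8520 / 12.25 = 695.4 N·m.
J = πd⁴/32 = π(0.0322)⁴/32 = 1.055×10^-7 m⁴.
Shear stress varies linearly with radius: τ = T·r/J = 695.4 × 0.00790 / 1.055×10^-7 = 5.205×10^7 Pa.

7.55 ksi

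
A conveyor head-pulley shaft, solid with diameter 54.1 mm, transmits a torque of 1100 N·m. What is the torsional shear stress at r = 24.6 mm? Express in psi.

4670 psi

J = πd⁴/32 = π(0.0541)⁴/32 = 8.410×10^-7 m⁴.
Shear stress varies linearly with radius: τ = T·r/J = 1100 × 0.0246 / 8.410×10^-7 = 3.218×10^7 Pa.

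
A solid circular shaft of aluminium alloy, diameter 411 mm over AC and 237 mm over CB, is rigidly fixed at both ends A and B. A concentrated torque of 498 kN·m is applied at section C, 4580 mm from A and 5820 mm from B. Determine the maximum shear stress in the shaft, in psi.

Compatibility: T_A·a/J_AC = T_B·b/J_CB with T_A + T_B = T₀.
J_AC = 2.80×10^-3 m⁴, J_CB = 3.10×10^-4 m⁴, so T_A = T₀·(J_AC/a)/((J_AC/a)+(J_CB/b)) = 458100 N·m, T_B = 39860 N·m.
τ in each portion: τ_AC = 3.36×10^7 Pa, τ_CB = 1.53×10^7 Pa; maximum is in AC.
τ_max = T_AC·r/J = 458100·0.205/2.80×10^-3 = 3.361×10^7 Pa.

4870 psi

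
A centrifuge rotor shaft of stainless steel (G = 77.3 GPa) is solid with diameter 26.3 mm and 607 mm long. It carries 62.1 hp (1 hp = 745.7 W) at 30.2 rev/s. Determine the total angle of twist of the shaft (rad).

0.0408 rad

ω = 2π·30.2 = 189.8 rad/s, so T = P/ω = 62.1×745.7 / 189.8 = 244.0 N·m.
J = πd⁴/32 = π(0.0263)⁴/32 = 4.697×10^-8 m⁴.
θ = T·L/(G·J) = 244.0 × 0.607 / (77.3×10⁹ × 4.697×10^-8) = 0.04080 rad.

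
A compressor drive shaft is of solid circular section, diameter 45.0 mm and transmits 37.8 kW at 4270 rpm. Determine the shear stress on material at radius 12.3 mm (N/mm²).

2.58 N/mm²

ω = 2π·4270/60 = 447.2 rad/s, so T = P/ω = 37.8×10³ / 447.2 = 84.53 N·m.
J = πd⁴/32 = π(0.0450)⁴/32 = 4.026×10^-7 m⁴.
Shear stress varies linearly with radius: τ = T·r/J = 84.53 × 0.0123 / 4.026×10^-7 = 2.583×10^6 Pa.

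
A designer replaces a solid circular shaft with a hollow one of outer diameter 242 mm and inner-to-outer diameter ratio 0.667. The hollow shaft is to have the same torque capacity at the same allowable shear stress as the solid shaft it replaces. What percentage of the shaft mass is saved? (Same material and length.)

35.7 %

Equal τ_max and T ⇒ the solid shaft needs d_s³ = d_o³(1−k⁴), so d_s = 242·(1−0.667⁴)^(1/3) = 224.8 mm.
Area ratio A_h/A_s = d_o²(1−k²)/d_s² = (1−k²)/(1−k⁴)^(2/3) = 0.6430.
Mass saving = 1 − 0.6430 = 35.7 %.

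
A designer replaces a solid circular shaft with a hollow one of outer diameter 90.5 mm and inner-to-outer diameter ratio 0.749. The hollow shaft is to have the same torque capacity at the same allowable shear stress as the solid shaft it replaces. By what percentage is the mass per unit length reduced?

43.5 %

Equal τ_max and T ⇒ the solid shaft needs d_s³ = d_o³(1−k⁴), so d_s = 90.5·(1−0.749⁴)^(1/3) = 79.79 mm.
Area ratio A_h/A_s = d_o²(1−k²)/d_s² = (1−k²)/(1−k⁴)^(2/3) = 0.5648.
Mass saving = 1 − 0.5648 = 43.5 %.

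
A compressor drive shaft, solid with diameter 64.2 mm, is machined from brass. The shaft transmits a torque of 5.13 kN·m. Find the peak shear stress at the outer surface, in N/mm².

98.7 N/mm²

J = πd⁴/32 = π(0.0642)⁴/32 = 1.668×10^-6 m⁴.
τ_max = T·r/J = 5130 × 0.0321 / 1.668×10^-6 = 9.874×10^7 Pa.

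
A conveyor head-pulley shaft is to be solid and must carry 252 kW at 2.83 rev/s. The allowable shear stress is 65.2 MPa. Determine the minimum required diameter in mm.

103 mm

ω = 2π·2.83 = 17.78 rad/s, so T = P/ω = 252×10³ / 17.78 = 14170 N·m.
For a solid shaft τ_max = 16T/(πd³), so d = (16T/(π τ_allow))^(1/3) = (16·14170/(π·6.52×10^7))^(1/3) = 0.1034 m.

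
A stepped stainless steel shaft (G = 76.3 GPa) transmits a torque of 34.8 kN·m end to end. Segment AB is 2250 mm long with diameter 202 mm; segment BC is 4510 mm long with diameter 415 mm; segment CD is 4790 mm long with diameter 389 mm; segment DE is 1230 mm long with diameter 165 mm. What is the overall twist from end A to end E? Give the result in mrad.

J_AB = π(0.202)⁴/32 = 1.63×10^-4 m⁴; J_BC = π(0.415)⁴/32 = 2.91×10^-3 m⁴; J_CD = π(0.389)⁴/32 = 2.25×10^-3 m⁴; J_DE = π(0.165)⁴/32 = 7.28×10^-5 m⁴.
θ = (T/G)·Σ L_i/J_i = (34800/76.3×10⁹)·(2.25/1.63×10^-4 + 4.51/2.91×10^-3 + 4.79/2.25×10^-3 + 1.23/7.28×10^-5) = 0.01567 rad.

15.7 mrad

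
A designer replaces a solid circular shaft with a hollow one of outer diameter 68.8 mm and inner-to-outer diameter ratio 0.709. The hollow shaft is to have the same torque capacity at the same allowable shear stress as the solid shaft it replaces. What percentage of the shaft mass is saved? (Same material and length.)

Equal τ_max and T ⇒ the solid shaft needs d_s³ = d_o³(1−k⁴), so d_s = 68.8·(1−0.709⁴)^(1/3) = 62.43 mm.
Area ratio A_h/A_s = d_o²(1−k²)/d_s² = (1−k²)/(1−k⁴)^(2/3) = 0.6039.
Mass saving = 1 − 0.6039 = 39.6 %.

39.6 %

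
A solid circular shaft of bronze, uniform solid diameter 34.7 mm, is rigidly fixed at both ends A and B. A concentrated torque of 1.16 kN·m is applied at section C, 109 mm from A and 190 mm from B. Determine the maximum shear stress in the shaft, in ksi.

13.0 ksi

With uniform GJ and both ends fixed, compatibility θ_AC = θ_CB gives T_A·a = T_B·b, together with T_A + T_B = T₀.
T_A = T₀·b/(a+b) = 1160·190/299.0 = 737.1 N·m; T_B = 422.9 N·m.
τ in each portion: τ_AC = 8.99×10^7 Pa, τ_CB = 5.15×10^7 Pa; maximum is in AC.
τ_max = T_AC·r/J = 737.1·0.0174/1.42×10^-7 = 8.985×10^7 Pa.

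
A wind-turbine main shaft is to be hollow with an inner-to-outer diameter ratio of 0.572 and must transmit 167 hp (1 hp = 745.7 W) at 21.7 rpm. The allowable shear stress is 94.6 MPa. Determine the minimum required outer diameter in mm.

149 mm

ω = 2π·21.7/60 = 2.272 rad/s, so T = P/ω = 167×745.7 / 2.272 = 54800 N·m.
For a hollow shaft with d_i/d_o = 0.572: τ_max = 16T/(π d_o³ (1−k⁴)), so d_o = [16T/(π τ_allow (1−k⁴))]^(1/3) = [16·54800/(π·9.46×10^7·0.8930)]^(1/3) = 0.1489 m.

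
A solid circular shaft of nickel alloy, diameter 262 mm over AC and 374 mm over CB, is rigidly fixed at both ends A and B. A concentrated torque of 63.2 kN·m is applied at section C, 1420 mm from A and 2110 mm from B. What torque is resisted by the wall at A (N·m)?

Compatibility: T_A·a/J_AC = T_B·b/J_CB with T_A + T_B = T₀.
J_AC = 4.63×10^-4 m⁴, J_CB = 1.92×10^-3 m⁴, so T_A = T₀·(J_AC/a)/((J_AC/a)+(J_CB/b)) = 16660 N·m, T_B = 46540 N·m.

16700 N·m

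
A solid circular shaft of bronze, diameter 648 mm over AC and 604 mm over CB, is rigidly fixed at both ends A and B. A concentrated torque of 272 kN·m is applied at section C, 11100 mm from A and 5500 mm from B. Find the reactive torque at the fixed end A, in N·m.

Compatibility: T_A·a/J_AC = T_B·b/J_CB with T_A + T_B = T₀.
J_AC = 0.0173 m⁴, J_CB = 0.0131 m⁴, so T_A = T₀·(J_AC/a)/((J_AC/a)+(J_CB/b)) = 107800 N·m, T_B = 164200 N·m.

108000 N·m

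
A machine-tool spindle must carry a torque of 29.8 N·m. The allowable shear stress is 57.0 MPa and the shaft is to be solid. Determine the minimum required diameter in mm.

13.9 mm

For a solid shaft τ_max = 16T/(πd³), so d = (16T/(π τ_allow))^(1/3) = (16·29.80/(π·5.70×10^7))^(1/3) = 0.01386 m.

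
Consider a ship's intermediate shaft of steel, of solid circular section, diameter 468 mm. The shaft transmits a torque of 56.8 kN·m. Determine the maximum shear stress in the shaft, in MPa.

J = πd⁴/32 = π(0.468)⁴/32 = 4.710×10^-3 m⁴.
τ_max = T·r/J = 56800 × 0.234 / 4.710×10^-3 = 2.822×10^6 Pa.

2.82 MPa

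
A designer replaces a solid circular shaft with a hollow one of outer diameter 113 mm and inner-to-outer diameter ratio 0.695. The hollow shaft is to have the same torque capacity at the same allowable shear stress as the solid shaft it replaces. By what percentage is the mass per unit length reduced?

38.3 %

Equal τ_max and T ⇒ the solid shaft needs d_s³ = d_o³(1−k⁴), so d_s = 113·(1−0.695⁴)^(1/3) = 103.4 mm.
Area ratio A_h/A_s = d_o²(1−k²)/d_s² = (1−k²)/(1−k⁴)^(2/3) = 0.6172.
Mass saving = 1 − 0.6172 = 38.3 %.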